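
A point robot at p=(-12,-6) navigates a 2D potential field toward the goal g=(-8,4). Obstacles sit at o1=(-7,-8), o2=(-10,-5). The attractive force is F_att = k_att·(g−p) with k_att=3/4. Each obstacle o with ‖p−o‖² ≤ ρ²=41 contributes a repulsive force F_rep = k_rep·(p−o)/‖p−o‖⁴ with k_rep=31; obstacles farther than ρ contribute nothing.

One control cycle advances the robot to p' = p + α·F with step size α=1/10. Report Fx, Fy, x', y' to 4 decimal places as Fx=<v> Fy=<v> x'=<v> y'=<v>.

Fx=0.3357 Fy=6.3337 x'=-11.9664 y'=-5.3666

F_att = 3/4·(g−p) = 3/4·(4,10) = (3.0000,7.5000)
o1: d²=29 ≤ ρ²=41; F_rep = 31·(-5,2)/29² = (-0.1843,0.0737)
o2: d²=5 ≤ ρ²=41; F_rep = 31·(-2,-1)/5² = (-2.4800,-1.2400)
F = F_att + ΣF_rep = (0.3357,6.3337)
p' = p + 1/10·F = (-11.9664,-5.3666)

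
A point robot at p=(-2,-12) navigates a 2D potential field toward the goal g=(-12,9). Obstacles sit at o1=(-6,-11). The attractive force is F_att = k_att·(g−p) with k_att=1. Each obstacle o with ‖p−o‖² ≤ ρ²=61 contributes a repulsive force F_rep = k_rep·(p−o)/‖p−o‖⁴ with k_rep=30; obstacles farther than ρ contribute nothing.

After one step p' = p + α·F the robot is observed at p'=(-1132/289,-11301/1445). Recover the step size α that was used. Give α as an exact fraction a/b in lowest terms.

F_att = 1·(g−p) = 1·(-10,21) = (-10.0000,21.0000)
o1: d²=17 ≤ ρ²=61; F_rep = 30·(4,-1)/17² = (0.4152,-0.1038)
F = F_att + ΣF_rep = (-9.5848,20.8962)
Δp = p'−p = (-1.9170,4.1792); α = Δx/Fx = (-554/289) / (-2770/289) = 1/5
check: Δy/Fy = (6039/1445) / (6039/289) = 1/5 ✓

α = 1/5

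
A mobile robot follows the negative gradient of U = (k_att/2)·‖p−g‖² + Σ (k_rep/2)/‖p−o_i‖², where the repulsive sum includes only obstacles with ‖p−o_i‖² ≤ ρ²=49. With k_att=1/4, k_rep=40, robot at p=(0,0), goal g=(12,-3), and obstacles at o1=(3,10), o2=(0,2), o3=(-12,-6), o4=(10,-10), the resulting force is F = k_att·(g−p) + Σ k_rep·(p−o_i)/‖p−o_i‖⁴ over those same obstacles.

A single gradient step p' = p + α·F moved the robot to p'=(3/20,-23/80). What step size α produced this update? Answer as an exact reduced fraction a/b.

F_att = 1/4·(g−p) = 1/4·(12,-3) = (3.0000,-0.7500)
o1: d²=109 > ρ²=49 → inactive
o2: d²=4 ≤ ρ²=49; F_rep = 40·(0,-2)/4² = (0.0000,-5.0000)
o3: d²=180 > ρ²=49 → inactive
o4: d²=200 > ρ²=49 → inactive
F = F_att + ΣF_rep = (3.0000,-5.7500)
Δp = p'−p = (0.1500,-0.2875); α = Δx/Fx = (3/20) / (3) = 1/20
check: Δy/Fy = (-23/80) / (-23/4) = 1/20 ✓

α = 1/20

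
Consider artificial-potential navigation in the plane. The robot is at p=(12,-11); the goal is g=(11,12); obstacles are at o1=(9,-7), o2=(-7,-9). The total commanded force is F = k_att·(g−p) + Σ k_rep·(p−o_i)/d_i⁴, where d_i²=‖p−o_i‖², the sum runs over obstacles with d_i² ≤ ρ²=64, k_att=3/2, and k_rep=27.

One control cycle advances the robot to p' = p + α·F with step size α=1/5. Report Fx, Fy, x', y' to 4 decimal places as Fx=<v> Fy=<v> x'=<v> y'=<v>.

F_att = 3/2·(g−p) = 3/2·(-1,23) = (-1.5000,34.5000)
o1: d²=25 ≤ ρ²=64; F_rep = 27·(3,-4)/25² = (0.1296,-0.1728)
o2: d²=365 > ρ²=64 → inactive
F = F_att + ΣF_rep = (-1.3704,34.3272)
p' = p + 1/5·F = (11.7259,-4.1346)

Fx=-1.3704 Fy=34.3272 x'=11.7259 y'=-4.1346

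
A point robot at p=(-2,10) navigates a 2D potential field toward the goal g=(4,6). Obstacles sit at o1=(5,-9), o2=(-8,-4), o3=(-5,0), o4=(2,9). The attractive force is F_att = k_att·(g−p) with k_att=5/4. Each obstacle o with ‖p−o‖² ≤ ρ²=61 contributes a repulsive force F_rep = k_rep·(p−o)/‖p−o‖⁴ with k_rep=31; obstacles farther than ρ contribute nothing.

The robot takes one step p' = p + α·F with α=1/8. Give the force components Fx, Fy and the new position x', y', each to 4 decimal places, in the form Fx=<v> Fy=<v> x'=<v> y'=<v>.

Fx=7.0709 Fy=-4.8927 x'=-1.1161 y'=9.3884

F_att = 5/4·(g−p) = 5/4·(6,-4) = (7.5000,-5.0000)
o1: d²=410 > ρ²=61 → inactive
o2: d²=232 > ρ²=61 → inactive
o3: d²=109 > ρ²=61 → inactive
o4: d²=17 ≤ ρ²=61; F_rep = 31·(-4,1)/17² = (-0.4291,0.1073)
F = F_att + ΣF_rep = (7.0709,-4.8927)
p' = p + 1/8·F = (-1.1161,9.3884)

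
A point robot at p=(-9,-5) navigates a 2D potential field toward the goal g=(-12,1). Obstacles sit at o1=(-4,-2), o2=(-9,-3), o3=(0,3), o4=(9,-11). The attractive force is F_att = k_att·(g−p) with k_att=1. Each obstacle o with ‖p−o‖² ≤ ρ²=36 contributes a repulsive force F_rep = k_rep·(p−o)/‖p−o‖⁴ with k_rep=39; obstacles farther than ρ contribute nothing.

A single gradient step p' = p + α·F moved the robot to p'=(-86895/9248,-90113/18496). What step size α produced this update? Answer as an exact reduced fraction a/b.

F_att = 1·(g−p) = 1·(-3,6) = (-3.0000,6.0000)
o1: d²=34 ≤ ρ²=36; F_rep = 39·(-5,-3)/34² = (-0.1687,-0.1012)
o2: d²=4 ≤ ρ²=36; F_rep = 39·(0,-2)/4² = (0.0000,-4.8750)
o3: d²=145 > ρ²=36 → inactive
o4: d²=360 > ρ²=36 → inactive
F = F_att + ΣF_rep = (-3.1687,1.0238)
Δp = p'−p = (-0.3961,0.1280); α = Δx/Fx = (-3663/9248) / (-3663/1156) = 1/8
check: Δy/Fy = (2367/18496) / (2367/2312) = 1/8 ✓

α = 1/8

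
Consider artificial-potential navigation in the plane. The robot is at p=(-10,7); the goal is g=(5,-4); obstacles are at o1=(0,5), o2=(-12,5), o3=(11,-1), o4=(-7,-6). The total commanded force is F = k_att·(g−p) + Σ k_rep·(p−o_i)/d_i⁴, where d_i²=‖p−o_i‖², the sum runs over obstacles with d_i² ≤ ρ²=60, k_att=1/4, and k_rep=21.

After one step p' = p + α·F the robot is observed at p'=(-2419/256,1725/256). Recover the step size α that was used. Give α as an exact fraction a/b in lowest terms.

F_att = 1/4·(g−p) = 1/4·(15,-11) = (3.7500,-2.7500)
o1: d²=104 > ρ²=60 → inactive
o2: d²=8 ≤ ρ²=60; F_rep = 21·(2,2)/8² = (0.6562,0.6562)
o3: d²=505 > ρ²=60 → inactive
o4: d²=178 > ρ²=60 → inactive
F = F_att + ΣF_rep = (4.4062,-2.0938)
Δp = p'−p = (0.5508,-0.2617); α = Δx/Fx = (141/256) / (141/32) = 1/8
check: Δy/Fy = (-67/256) / (-67/32) = 1/8 ✓

α = 1/8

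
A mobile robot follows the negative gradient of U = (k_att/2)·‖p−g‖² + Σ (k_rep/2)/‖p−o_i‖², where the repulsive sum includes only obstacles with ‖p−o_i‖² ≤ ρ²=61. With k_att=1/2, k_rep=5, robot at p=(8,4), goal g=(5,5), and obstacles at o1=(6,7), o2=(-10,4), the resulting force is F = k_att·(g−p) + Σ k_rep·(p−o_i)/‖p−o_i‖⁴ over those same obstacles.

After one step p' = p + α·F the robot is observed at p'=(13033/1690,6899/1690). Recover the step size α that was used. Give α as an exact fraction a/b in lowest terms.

F_att = 1/2·(g−p) = 1/2·(-3,1) = (-1.5000,0.5000)
o1: d²=13 ≤ ρ²=61; F_rep = 5·(2,-3)/13² = (0.0592,-0.0888)
o2: d²=324 > ρ²=61 → inactive
F = F_att + ΣF_rep = (-1.4408,0.4112)
Δp = p'−p = (-0.2882,0.0822); α = Δx/Fx = (-487/1690) / (-487/338) = 1/5
check: Δy/Fy = (139/1690) / (139/338) = 1/5 ✓

α = 1/5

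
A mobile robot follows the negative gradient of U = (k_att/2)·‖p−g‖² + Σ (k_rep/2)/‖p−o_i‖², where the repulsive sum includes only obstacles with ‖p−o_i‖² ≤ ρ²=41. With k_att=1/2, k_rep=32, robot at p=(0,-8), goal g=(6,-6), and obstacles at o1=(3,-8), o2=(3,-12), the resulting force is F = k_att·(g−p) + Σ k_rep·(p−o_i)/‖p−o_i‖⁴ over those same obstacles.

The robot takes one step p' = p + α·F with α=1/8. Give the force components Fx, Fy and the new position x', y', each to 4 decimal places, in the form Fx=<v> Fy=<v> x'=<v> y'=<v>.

Fx=1.6612 Fy=1.2048 x'=0.2077 y'=-7.8494

F_att = 1/2·(g−p) = 1/2·(6,2) = (3.0000,1.0000)
o1: d²=9 ≤ ρ²=41; F_rep = 32·(-3,0)/9² = (-1.1852,0.0000)
o2: d²=25 ≤ ρ²=41; F_rep = 32·(-3,4)/25² = (-0.1536,0.2048)
F = F_att + ΣF_rep = (1.6612,1.2048)
p' = p + 1/8·F = (0.2077,-7.8494)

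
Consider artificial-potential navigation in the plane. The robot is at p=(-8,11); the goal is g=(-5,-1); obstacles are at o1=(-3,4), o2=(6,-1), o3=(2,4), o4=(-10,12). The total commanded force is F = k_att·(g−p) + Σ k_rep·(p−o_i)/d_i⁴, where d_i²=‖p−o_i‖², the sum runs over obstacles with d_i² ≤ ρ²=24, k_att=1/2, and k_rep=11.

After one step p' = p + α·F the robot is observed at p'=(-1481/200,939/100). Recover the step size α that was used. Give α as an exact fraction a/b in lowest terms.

α = 1/4

F_att = 1/2·(g−p) = 1/2·(3,-12) = (1.5000,-6.0000)
o1: d²=74 > ρ²=24 → inactive
o2: d²=340 > ρ²=24 → inactive
o3: d²=149 > ρ²=24 → inactive
o4: d²=5 ≤ ρ²=24; F_rep = 11·(2,-1)/5² = (0.8800,-0.4400)
F = F_att + ΣF_rep = (2.3800,-6.4400)
Δp = p'−p = (0.5950,-1.6100); α = Δx/Fx = (119/200) / (119/50) = 1/4
check: Δy/Fy = (-161/100) / (-161/25) = 1/4 ✓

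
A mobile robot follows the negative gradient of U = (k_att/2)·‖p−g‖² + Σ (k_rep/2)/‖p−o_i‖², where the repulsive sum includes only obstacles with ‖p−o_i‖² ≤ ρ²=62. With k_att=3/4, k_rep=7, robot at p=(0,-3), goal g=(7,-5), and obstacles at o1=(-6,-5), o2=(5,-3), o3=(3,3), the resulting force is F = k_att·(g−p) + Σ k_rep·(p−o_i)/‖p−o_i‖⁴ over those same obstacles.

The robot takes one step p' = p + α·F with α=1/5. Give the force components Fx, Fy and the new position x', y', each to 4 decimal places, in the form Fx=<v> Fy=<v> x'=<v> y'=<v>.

Fx=5.2099 Fy=-1.5120 x'=1.0420 y'=-3.3024

F_att = 3/4·(g−p) = 3/4·(7,-2) = (5.2500,-1.5000)
o1: d²=40 ≤ ρ²=62; F_rep = 7·(6,2)/40² = (0.0262,0.0088)
o2: d²=25 ≤ ρ²=62; F_rep = 7·(-5,0)/25² = (-0.0560,0.0000)
o3: d²=45 ≤ ρ²=62; F_rep = 7·(-3,-6)/45² = (-0.0104,-0.0207)
F = F_att + ΣF_rep = (5.2099,-1.5120)
p' = p + 1/5·F = (1.0420,-3.3024)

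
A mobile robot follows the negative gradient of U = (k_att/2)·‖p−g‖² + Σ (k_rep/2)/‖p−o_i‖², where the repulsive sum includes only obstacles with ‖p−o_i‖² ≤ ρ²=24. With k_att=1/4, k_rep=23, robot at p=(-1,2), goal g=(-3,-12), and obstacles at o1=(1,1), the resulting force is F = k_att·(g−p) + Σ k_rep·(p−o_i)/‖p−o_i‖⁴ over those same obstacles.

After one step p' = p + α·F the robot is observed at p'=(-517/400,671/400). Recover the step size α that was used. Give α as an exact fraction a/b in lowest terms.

F_att = 1/4·(g−p) = 1/4·(-2,-14) = (-0.5000,-3.5000)
o1: d²=5 ≤ ρ²=24; F_rep = 23·(-2,1)/5² = (-1.8400,0.9200)
F = F_att + ΣF_rep = (-2.3400,-2.5800)
Δp = p'−p = (-0.2925,-0.3225); α = Δx/Fx = (-117/400) / (-117/50) = 1/8
check: Δy/Fy = (-129/400) / (-129/50) = 1/8 ✓

α = 1/8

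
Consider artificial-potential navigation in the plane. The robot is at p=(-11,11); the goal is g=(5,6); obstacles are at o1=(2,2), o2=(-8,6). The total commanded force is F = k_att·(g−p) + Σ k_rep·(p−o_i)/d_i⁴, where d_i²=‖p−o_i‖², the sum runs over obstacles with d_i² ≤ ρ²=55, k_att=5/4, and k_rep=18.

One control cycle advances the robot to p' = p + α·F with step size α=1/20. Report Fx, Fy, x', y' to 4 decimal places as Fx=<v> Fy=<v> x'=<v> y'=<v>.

F_att = 5/4·(g−p) = 5/4·(16,-5) = (20.0000,-6.2500)
o1: d²=250 > ρ²=55 → inactive
o2: d²=34 ≤ ρ²=55; F_rep = 18·(-3,5)/34² = (-0.0467,0.0779)
F = F_att + ΣF_rep = (19.9533,-6.1721)
p' = p + 1/20·F = (-10.0023,10.6914)

Fx=19.9533 Fy=-6.1721 x'=-10.0023 y'=10.6914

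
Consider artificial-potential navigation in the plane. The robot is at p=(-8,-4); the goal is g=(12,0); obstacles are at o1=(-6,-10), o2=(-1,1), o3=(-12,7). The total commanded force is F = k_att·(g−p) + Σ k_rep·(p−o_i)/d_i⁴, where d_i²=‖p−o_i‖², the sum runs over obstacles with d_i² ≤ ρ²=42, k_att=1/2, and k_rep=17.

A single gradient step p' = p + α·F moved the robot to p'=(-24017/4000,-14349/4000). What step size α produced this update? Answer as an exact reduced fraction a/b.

F_att = 1/2·(g−p) = 1/2·(20,4) = (10.0000,2.0000)
o1: d²=40 ≤ ρ²=42; F_rep = 17·(-2,6)/40² = (-0.0213,0.0638)
o2: d²=74 > ρ²=42 → inactive
o3: d²=137 > ρ²=42 → inactive
F = F_att + ΣF_rep = (9.9787,2.0638)
Δp = p'−p = (1.9957,0.4128); α = Δx/Fx = (7983/4000) / (7983/800) = 1/5
check: Δy/Fy = (1651/4000) / (1651/800) = 1/5 ✓

α = 1/5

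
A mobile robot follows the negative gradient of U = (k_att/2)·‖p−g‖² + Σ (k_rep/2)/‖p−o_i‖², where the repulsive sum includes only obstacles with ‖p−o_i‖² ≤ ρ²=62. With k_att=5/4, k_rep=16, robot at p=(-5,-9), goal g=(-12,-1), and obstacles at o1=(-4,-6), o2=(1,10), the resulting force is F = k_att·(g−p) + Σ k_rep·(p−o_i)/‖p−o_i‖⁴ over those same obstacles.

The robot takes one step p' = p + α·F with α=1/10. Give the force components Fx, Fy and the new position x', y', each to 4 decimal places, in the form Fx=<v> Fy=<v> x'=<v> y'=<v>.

Fx=-8.9100 Fy=9.5200 x'=-5.8910 y'=-8.0480

F_att = 5/4·(g−p) = 5/4·(-7,8) = (-8.7500,10.0000)
o1: d²=10 ≤ ρ²=62; F_rep = 16·(-1,-3)/10² = (-0.1600,-0.4800)
o2: d²=397 > ρ²=62 → inactive
F = F_att + ΣF_rep = (-8.9100,9.5200)
p' = p + 1/10·F = (-5.8910,-8.0480)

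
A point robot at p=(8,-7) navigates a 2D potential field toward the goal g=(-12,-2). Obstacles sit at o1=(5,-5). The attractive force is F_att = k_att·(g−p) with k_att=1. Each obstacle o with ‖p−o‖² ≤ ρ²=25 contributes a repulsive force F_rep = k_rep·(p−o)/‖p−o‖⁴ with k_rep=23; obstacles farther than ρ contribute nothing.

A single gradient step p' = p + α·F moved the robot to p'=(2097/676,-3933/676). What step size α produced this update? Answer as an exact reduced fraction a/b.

F_att = 1·(g−p) = 1·(-20,5) = (-20.0000,5.0000)
o1: d²=13 ≤ ρ²=25; F_rep = 23·(3,-2)/13² = (0.4083,-0.2722)
F = F_att + ΣF_rep = (-19.5917,4.7278)
Δp = p'−p = (-4.8979,1.1820); α = Δx/Fx = (-3311/676) / (-3311/169) = 1/4
check: Δy/Fy = (799/676) / (799/169) = 1/4 ✓

α = 1/4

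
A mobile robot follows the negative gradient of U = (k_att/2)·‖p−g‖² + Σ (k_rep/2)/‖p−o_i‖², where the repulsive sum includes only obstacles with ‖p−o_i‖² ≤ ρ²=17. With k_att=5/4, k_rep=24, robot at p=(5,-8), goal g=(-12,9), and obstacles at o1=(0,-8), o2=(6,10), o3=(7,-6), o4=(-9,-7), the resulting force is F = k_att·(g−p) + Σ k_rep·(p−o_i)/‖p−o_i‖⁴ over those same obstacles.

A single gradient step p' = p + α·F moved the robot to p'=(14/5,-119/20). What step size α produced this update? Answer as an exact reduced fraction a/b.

F_att = 5/4·(g−p) = 5/4·(-17,17) = (-21.2500,21.2500)
o1: d²=25 > ρ²=17 → inactive
o2: d²=325 > ρ²=17 → inactive
o3: d²=8 ≤ ρ²=17; F_rep = 24·(-2,-2)/8² = (-0.7500,-0.7500)
o4: d²=197 > ρ²=17 → inactive
F = F_att + ΣF_rep = (-22.0000,20.5000)
Δp = p'−p = (-2.2000,2.0500); α = Δx/Fx = (-11/5) / (-22) = 1/10
check: Δy/Fy = (41/20) / (41/2) = 1/10 ✓

α = 1/10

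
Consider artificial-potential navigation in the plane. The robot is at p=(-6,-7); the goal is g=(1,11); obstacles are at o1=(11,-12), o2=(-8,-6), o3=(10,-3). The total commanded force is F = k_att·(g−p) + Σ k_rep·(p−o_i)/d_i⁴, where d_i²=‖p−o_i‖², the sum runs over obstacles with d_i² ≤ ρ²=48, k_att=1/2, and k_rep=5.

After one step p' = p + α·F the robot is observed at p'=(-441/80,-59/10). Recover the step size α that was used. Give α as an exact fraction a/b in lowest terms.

α = 1/8

F_att = 1/2·(g−p) = 1/2·(7,18) = (3.5000,9.0000)
o1: d²=314 > ρ²=48 → inactive
o2: d²=5 ≤ ρ²=48; F_rep = 5·(2,-1)/5² = (0.4000,-0.2000)
o3: d²=272 > ρ²=48 → inactive
F = F_att + ΣF_rep = (3.9000,8.8000)
Δp = p'−p = (0.4875,1.1000); α = Δx/Fx = (39/80) / (39/10) = 1/8
check: Δy/Fy = (11/10) / (44/5) = 1/8 ✓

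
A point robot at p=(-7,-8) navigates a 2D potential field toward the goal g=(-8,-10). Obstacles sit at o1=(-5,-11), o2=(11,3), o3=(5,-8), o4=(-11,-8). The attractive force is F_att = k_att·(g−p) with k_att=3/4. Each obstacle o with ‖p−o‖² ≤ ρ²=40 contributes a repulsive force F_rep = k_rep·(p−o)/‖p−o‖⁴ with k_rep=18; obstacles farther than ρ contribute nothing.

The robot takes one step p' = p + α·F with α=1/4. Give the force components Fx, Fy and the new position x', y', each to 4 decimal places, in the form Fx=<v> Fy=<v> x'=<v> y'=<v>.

Fx=-0.6818 Fy=-1.1805 x'=-7.1704 y'=-8.2951

F_att = 3/4·(g−p) = 3/4·(-1,-2) = (-0.7500,-1.5000)
o1: d²=13 ≤ ρ²=40; F_rep = 18·(-2,3)/13² = (-0.2130,0.3195)
o2: d²=445 > ρ²=40 → inactive
o3: d²=144 > ρ²=40 → inactive
o4: d²=16 ≤ ρ²=40; F_rep = 18·(4,0)/16² = (0.2812,0.0000)
F = F_att + ΣF_rep = (-0.6818,-1.1805)
p' = p + 1/4·F = (-7.1704,-8.2951)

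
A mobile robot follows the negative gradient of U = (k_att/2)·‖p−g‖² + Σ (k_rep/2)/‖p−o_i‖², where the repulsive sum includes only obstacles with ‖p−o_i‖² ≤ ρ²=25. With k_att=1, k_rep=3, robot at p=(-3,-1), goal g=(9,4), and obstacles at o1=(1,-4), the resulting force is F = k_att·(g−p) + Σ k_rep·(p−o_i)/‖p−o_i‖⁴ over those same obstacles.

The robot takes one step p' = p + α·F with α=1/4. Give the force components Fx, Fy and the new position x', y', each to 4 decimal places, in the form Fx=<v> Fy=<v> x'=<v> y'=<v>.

F_att = 1·(g−p) = 1·(12,5) = (12.0000,5.0000)
o1: d²=25 ≤ ρ²=25; F_rep = 3·(-4,3)/25² = (-0.0192,0.0144)
F = F_att + ΣF_rep = (11.9808,5.0144)
p' = p + 1/4·F = (-0.0048,0.2536)

Fx=11.9808 Fy=5.0144 x'=-0.0048 y'=0.2536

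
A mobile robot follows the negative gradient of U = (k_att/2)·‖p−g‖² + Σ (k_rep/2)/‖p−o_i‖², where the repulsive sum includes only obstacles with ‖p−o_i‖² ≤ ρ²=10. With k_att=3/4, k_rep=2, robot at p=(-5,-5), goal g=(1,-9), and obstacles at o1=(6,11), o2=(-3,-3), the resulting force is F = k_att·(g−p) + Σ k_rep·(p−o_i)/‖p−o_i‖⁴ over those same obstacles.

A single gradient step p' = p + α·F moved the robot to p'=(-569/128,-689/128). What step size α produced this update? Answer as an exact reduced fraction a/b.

F_att = 3/4·(g−p) = 3/4·(6,-4) = (4.5000,-3.0000)
o1: d²=377 > ρ²=10 → inactive
o2: d²=8 ≤ ρ²=10; F_rep = 2·(-2,-2)/8² = (-0.0625,-0.0625)
F = F_att + ΣF_rep = (4.4375,-3.0625)
Δp = p'−p = (0.5547,-0.3828); α = Δx/Fx = (71/128) / (71/16) = 1/8
check: Δy/Fy = (-49/128) / (-49/16) = 1/8 ✓

α = 1/8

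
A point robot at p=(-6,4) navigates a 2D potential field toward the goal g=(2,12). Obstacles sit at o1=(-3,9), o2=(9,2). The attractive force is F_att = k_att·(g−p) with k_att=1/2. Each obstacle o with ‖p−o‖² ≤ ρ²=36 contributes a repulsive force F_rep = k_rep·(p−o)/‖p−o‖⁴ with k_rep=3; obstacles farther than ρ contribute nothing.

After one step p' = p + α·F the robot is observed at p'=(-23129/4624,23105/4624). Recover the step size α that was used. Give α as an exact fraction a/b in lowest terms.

F_att = 1/2·(g−p) = 1/2·(8,8) = (4.0000,4.0000)
o1: d²=34 ≤ ρ²=36; F_rep = 3·(-3,-5)/34² = (-0.0078,-0.0130)
o2: d²=229 > ρ²=36 → inactive
F = F_att + ΣF_rep = (3.9922,3.9870)
Δp = p'−p = (0.9981,0.9968); α = Δx/Fx = (4615/4624) / (4615/1156) = 1/4
check: Δy/Fy = (4609/4624) / (4609/1156) = 1/4 ✓

α = 1/4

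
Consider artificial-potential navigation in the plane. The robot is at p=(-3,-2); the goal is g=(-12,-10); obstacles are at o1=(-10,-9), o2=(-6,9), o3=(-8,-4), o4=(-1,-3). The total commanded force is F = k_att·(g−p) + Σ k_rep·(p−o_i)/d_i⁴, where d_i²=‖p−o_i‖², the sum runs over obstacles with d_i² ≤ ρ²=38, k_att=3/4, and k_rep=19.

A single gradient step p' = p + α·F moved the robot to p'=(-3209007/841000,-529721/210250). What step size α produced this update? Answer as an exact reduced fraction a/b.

F_att = 3/4·(g−p) = 3/4·(-9,-8) = (-6.7500,-6.0000)
o1: d²=98 > ρ²=38 → inactive
o2: d²=130 > ρ²=38 → inactive
o3: d²=29 ≤ ρ²=38; F_rep = 19·(5,2)/29² = (0.1130,0.0452)
o4: d²=5 ≤ ρ²=38; F_rep = 19·(-2,1)/5² = (-1.5200,0.7600)
F = F_att + ΣF_rep = (-8.1570,-5.1948)
Δp = p'−p = (-0.8157,-0.5195); α = Δx/Fx = (-686007/841000) / (-686007/84100) = 1/10
check: Δy/Fy = (-109221/210250) / (-109221/21025) = 1/10 ✓

α = 1/10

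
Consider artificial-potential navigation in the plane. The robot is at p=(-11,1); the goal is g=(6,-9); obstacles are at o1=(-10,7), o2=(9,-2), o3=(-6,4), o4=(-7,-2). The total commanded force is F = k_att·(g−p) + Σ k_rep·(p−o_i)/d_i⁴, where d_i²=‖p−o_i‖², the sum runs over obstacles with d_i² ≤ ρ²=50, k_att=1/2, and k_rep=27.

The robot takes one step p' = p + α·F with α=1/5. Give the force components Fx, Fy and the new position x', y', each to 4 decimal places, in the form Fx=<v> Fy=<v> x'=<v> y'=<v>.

Fx=8.1907 Fy=-5.0588 x'=-9.3619 y'=-0.0118

F_att = 1/2·(g−p) = 1/2·(17,-10) = (8.5000,-5.0000)
o1: d²=37 ≤ ρ²=50; F_rep = 27·(-1,-6)/37² = (-0.0197,-0.1183)
o2: d²=409 > ρ²=50 → inactive
o3: d²=34 ≤ ρ²=50; F_rep = 27·(-5,-3)/34² = (-0.1168,-0.0701)
o4: d²=25 ≤ ρ²=50; F_rep = 27·(-4,3)/25² = (-0.1728,0.1296)
F = F_att + ΣF_rep = (8.1907,-5.0588)
p' = p + 1/5·F = (-9.3619,-0.0118)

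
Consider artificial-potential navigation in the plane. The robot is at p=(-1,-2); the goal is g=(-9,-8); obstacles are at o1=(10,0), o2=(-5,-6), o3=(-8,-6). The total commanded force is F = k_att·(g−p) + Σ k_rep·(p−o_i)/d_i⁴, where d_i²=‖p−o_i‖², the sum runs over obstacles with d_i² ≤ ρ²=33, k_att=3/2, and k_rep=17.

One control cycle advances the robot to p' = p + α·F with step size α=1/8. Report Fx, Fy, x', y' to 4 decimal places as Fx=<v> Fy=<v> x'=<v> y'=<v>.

F_att = 3/2·(g−p) = 3/2·(-8,-6) = (-12.0000,-9.0000)
o1: d²=125 > ρ²=33 → inactive
o2: d²=32 ≤ ρ²=33; F_rep = 17·(4,4)/32² = (0.0664,0.0664)
o3: d²=65 > ρ²=33 → inactive
F = F_att + ΣF_rep = (-11.9336,-8.9336)
p' = p + 1/8·F = (-2.4917,-3.1167)

Fx=-11.9336 Fy=-8.9336 x'=-2.4917 y'=-3.1167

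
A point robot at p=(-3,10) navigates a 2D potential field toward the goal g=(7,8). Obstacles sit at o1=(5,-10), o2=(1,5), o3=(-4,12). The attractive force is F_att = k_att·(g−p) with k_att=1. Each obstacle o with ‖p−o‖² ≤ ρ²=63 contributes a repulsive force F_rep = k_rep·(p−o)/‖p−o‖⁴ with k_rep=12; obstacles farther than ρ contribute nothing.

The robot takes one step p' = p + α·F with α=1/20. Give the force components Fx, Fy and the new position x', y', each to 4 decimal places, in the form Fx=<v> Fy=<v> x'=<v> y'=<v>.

Fx=10.4514 Fy=-2.9243 x'=-2.4774 y'=9.8538

F_att = 1·(g−p) = 1·(10,-2) = (10.0000,-2.0000)
o1: d²=464 > ρ²=63 → inactive
o2: d²=41 ≤ ρ²=63; F_rep = 12·(-4,5)/41² = (-0.0286,0.0357)
o3: d²=5 ≤ ρ²=63; F_rep = 12·(1,-2)/5² = (0.4800,-0.9600)
F = F_att + ΣF_rep = (10.4514,-2.9243)
p' = p + 1/20·F = (-2.4774,9.8538)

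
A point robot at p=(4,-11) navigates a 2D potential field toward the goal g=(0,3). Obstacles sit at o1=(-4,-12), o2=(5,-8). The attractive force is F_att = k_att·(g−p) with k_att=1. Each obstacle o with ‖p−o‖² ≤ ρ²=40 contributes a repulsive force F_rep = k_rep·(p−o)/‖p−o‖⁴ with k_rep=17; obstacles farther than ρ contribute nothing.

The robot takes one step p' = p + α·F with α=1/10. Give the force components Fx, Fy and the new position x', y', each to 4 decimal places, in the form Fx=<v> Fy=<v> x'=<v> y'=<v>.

Fx=-4.1700 Fy=13.4900 x'=3.5830 y'=-9.6510

F_att = 1·(g−p) = 1·(-4,14) = (-4.0000,14.0000)
o1: d²=65 > ρ²=40 → inactive
o2: d²=10 ≤ ρ²=40; F_rep = 17·(-1,-3)/10² = (-0.1700,-0.5100)
F = F_att + ΣF_rep = (-4.1700,13.4900)
p' = p + 1/10·F = (3.5830,-9.6510)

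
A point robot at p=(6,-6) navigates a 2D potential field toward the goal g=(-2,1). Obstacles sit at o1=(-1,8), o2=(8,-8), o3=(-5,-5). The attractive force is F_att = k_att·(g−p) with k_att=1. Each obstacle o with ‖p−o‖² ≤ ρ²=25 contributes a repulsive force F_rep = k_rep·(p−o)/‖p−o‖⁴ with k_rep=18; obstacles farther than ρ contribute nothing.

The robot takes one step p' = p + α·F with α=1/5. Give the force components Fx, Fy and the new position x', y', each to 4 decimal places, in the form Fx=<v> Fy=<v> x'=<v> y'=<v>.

Fx=-8.5625 Fy=7.5625 x'=4.2875 y'=-4.4875

F_att = 1·(g−p) = 1·(-8,7) = (-8.0000,7.0000)
o1: d²=245 > ρ²=25 → inactive
o2: d²=8 ≤ ρ²=25; F_rep = 18·(-2,2)/8² = (-0.5625,0.5625)
o3: d²=122 > ρ²=25 → inactive
F = F_att + ΣF_rep = (-8.5625,7.5625)
p' = p + 1/5·F = (4.2875,-4.4875)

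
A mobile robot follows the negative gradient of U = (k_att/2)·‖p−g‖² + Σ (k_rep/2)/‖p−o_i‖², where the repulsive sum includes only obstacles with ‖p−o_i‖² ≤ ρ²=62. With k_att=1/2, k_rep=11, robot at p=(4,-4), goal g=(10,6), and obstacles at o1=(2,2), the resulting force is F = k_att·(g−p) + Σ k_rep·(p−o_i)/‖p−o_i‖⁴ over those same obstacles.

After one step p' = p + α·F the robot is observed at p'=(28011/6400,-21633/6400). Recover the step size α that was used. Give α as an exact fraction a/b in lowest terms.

F_att = 1/2·(g−p) = 1/2·(6,10) = (3.0000,5.0000)
o1: d²=40 ≤ ρ²=62; F_rep = 11·(2,-6)/40² = (0.0138,-0.0413)
F = F_att + ΣF_rep = (3.0137,4.9588)
Δp = p'−p = (0.3767,0.6198); α = Δx/Fx = (2411/6400) / (2411/800) = 1/8
check: Δy/Fy = (3967/6400) / (3967/800) = 1/8 ✓

α = 1/8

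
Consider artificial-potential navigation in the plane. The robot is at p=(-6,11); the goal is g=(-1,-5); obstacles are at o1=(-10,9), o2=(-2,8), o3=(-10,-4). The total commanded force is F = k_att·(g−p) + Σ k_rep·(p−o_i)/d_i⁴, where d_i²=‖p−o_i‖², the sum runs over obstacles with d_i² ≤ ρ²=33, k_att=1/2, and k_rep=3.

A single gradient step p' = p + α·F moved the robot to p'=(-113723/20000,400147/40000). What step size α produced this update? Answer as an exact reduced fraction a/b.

F_att = 1/2·(g−p) = 1/2·(5,-16) = (2.5000,-8.0000)
o1: d²=20 ≤ ρ²=33; F_rep = 3·(4,2)/20² = (0.0300,0.0150)
o2: d²=25 ≤ ρ²=33; F_rep = 3·(-4,3)/25² = (-0.0192,0.0144)
o3: d²=241 > ρ²=33 → inactive
F = F_att + ΣF_rep = (2.5108,-7.9706)
Δp = p'−p = (0.3139,-0.9963); α = Δx/Fx = (6277/20000) / (6277/2500) = 1/8
check: Δy/Fy = (-39853/40000) / (-39853/5000) = 1/8 ✓

α = 1/8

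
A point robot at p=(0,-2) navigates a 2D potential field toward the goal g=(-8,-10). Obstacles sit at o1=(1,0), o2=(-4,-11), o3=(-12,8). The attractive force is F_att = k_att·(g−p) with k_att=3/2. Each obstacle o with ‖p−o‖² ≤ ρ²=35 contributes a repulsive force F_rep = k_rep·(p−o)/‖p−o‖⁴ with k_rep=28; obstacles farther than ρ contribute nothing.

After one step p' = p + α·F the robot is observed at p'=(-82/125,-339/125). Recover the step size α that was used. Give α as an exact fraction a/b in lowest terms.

F_att = 3/2·(g−p) = 3/2·(-8,-8) = (-12.0000,-12.0000)
o1: d²=5 ≤ ρ²=35; F_rep = 28·(-1,-2)/5² = (-1.1200,-2.2400)
o2: d²=97 > ρ²=35 → inactive
o3: d²=244 > ρ²=35 → inactive
F = F_att + ΣF_rep = (-13.1200,-14.2400)
Δp = p'−p = (-0.6560,-0.7120); α = Δx/Fx = (-82/125) / (-328/25) = 1/20
check: Δy/Fy = (-89/125) / (-356/25) = 1/20 ✓

α = 1/20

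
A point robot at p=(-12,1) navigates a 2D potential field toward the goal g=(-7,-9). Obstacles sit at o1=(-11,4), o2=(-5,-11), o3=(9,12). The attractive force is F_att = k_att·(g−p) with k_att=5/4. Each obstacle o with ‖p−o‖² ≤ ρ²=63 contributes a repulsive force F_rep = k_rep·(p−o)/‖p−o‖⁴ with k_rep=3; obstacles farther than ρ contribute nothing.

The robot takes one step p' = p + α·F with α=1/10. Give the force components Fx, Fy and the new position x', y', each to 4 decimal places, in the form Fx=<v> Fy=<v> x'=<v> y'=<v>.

Fx=6.2200 Fy=-12.5900 x'=-11.3780 y'=-0.2590

F_att = 5/4·(g−p) = 5/4·(5,-10) = (6.2500,-12.5000)
o1: d²=10 ≤ ρ²=63; F_rep = 3·(-1,-3)/10² = (-0.0300,-0.0900)
o2: d²=193 > ρ²=63 → inactive
o3: d²=562 > ρ²=63 → inactive
F = F_att + ΣF_rep = (6.2200,-12.5900)
p' = p + 1/10·F = (-11.3780,-0.2590)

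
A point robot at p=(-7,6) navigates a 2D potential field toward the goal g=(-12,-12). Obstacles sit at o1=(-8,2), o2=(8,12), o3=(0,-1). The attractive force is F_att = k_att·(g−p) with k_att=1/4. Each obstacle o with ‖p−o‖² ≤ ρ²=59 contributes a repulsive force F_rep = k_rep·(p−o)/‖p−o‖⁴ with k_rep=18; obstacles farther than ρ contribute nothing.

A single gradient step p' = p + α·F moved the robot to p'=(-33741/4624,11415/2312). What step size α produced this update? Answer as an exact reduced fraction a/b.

α = 1/4

F_att = 1/4·(g−p) = 1/4·(-5,-18) = (-1.2500,-4.5000)
o1: d²=17 ≤ ρ²=59; F_rep = 18·(1,4)/17² = (0.0623,0.2491)
o2: d²=261 > ρ²=59 → inactive
o3: d²=98 > ρ²=59 → inactive
F = F_att + ΣF_rep = (-1.1877,-4.2509)
Δp = p'−p = (-0.2969,-1.0627); α = Δx/Fx = (-1373/4624) / (-1373/1156) = 1/4
check: Δy/Fy = (-2457/2312) / (-2457/578) = 1/4 ✓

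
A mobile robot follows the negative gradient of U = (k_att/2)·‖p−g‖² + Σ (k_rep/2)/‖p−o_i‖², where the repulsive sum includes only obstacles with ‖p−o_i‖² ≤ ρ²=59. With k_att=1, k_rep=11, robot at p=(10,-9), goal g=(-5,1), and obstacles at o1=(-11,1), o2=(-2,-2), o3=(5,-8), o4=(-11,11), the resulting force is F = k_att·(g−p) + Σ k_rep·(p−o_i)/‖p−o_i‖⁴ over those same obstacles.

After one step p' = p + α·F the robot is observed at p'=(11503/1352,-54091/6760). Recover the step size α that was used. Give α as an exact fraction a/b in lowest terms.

α = 1/10

F_att = 1·(g−p) = 1·(-15,10) = (-15.0000,10.0000)
o1: d²=541 > ρ²=59 → inactive
o2: d²=193 > ρ²=59 → inactive
o3: d²=26 ≤ ρ²=59; F_rep = 11·(5,-1)/26² = (0.0814,-0.0163)
o4: d²=841 > ρ²=59 → inactive
F = F_att + ΣF_rep = (-14.9186,9.9837)
Δp = p'−p = (-1.4919,0.9984); α = Δx/Fx = (-2017/1352) / (-10085/676) = 1/10
check: Δy/Fy = (6749/6760) / (6749/676) = 1/10 ✓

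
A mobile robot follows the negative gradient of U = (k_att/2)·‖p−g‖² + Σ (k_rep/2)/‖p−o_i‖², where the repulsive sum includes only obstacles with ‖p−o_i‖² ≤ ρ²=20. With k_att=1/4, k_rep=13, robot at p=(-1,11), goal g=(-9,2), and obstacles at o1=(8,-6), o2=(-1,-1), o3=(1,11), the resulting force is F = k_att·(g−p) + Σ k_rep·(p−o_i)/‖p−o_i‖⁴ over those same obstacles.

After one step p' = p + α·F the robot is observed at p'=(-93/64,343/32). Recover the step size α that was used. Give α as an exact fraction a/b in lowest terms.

F_att = 1/4·(g−p) = 1/4·(-8,-9) = (-2.0000,-2.2500)
o1: d²=370 > ρ²=20 → inactive
o2: d²=144 > ρ²=20 → inactive
o3: d²=4 ≤ ρ²=20; F_rep = 13·(-2,0)/4² = (-1.6250,0.0000)
F = F_att + ΣF_rep = (-3.6250,-2.2500)
Δp = p'−p = (-0.4531,-0.2812); α = Δx/Fx = (-29/64) / (-29/8) = 1/8
check: Δy/Fy = (-9/32) / (-9/4) = 1/8 ✓

α = 1/8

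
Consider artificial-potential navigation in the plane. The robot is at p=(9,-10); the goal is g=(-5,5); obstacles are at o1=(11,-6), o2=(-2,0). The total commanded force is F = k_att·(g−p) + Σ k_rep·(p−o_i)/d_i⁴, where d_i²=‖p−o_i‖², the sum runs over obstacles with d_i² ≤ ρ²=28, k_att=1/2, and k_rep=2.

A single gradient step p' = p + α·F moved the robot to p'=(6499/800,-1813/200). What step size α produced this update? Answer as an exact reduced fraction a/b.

α = 1/8

F_att = 1/2·(g−p) = 1/2·(-14,15) = (-7.0000,7.5000)
o1: d²=20 ≤ ρ²=28; F_rep = 2·(-2,-4)/20² = (-0.0100,-0.0200)
o2: d²=221 > ρ²=28 → inactive
F = F_att + ΣF_rep = (-7.0100,7.4800)
Δp = p'−p = (-0.8762,0.9350); α = Δx/Fx = (-701/800) / (-701/100) = 1/8
check: Δy/Fy = (187/200) / (187/25) = 1/8 ✓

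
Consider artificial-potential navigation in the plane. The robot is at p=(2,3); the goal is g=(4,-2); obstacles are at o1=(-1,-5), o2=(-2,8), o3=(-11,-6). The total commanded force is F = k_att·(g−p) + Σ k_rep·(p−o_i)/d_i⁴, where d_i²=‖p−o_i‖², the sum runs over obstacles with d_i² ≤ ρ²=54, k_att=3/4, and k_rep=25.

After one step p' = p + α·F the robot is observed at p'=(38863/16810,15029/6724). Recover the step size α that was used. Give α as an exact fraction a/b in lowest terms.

F_att = 3/4·(g−p) = 3/4·(2,-5) = (1.5000,-3.7500)
o1: d²=73 > ρ²=54 → inactive
o2: d²=41 ≤ ρ²=54; F_rep = 25·(4,-5)/41² = (0.0595,-0.0744)
o3: d²=250 > ρ²=54 → inactive
F = F_att + ΣF_rep = (1.5595,-3.8244)
Δp = p'−p = (0.3119,-0.7649); α = Δx/Fx = (5243/16810) / (5243/3362) = 1/5
check: Δy/Fy = (-5143/6724) / (-25715/6724) = 1/5 ✓

α = 1/5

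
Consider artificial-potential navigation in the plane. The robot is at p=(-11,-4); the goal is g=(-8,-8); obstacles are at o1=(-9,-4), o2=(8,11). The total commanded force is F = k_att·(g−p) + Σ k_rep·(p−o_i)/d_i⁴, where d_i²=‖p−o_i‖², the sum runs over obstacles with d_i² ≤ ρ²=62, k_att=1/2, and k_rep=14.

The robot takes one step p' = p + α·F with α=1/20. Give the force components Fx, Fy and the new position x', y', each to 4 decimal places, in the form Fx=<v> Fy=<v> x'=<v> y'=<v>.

F_att = 1/2·(g−p) = 1/2·(3,-4) = (1.5000,-2.0000)
o1: d²=4 ≤ ρ²=62; F_rep = 14·(-2,0)/4² = (-1.7500,0.0000)
o2: d²=586 > ρ²=62 → inactive
F = F_att + ΣF_rep = (-0.2500,-2.0000)
p' = p + 1/20·F = (-11.0125,-4.1000)

Fx=-0.2500 Fy=-2.0000 x'=-11.0125 y'=-4.1000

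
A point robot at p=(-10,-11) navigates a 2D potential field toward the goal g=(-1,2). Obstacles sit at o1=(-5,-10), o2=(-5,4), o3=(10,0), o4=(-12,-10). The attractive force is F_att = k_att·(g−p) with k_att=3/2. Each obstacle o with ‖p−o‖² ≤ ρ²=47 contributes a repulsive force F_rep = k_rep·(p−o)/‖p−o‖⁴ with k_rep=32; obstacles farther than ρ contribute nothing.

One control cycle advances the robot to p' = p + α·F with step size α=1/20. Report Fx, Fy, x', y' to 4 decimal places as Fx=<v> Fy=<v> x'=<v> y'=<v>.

F_att = 3/2·(g−p) = 3/2·(9,13) = (13.5000,19.5000)
o1: d²=26 ≤ ρ²=47; F_rep = 32·(-5,-1)/26² = (-0.2367,-0.0473)
o2: d²=250 > ρ²=47 → inactive
o3: d²=521 > ρ²=47 → inactive
o4: d²=5 ≤ ρ²=47; F_rep = 32·(2,-1)/5² = (2.5600,-1.2800)
F = F_att + ΣF_rep = (15.8233,18.1727)
p' = p + 1/20·F = (-9.2088,-10.0914)

Fx=15.8233 Fy=18.1727 x'=-9.2088 y'=-10.0914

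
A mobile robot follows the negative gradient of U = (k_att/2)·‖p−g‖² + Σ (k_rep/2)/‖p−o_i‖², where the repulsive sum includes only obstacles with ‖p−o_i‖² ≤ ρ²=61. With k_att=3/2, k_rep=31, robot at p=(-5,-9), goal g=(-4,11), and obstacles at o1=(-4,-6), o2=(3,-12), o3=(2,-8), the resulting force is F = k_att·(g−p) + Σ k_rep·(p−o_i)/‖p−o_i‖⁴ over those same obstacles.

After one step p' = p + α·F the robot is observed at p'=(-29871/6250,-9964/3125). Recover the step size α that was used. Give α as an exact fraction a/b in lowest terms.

α = 1/5

F_att = 3/2·(g−p) = 3/2·(1,20) = (1.5000,30.0000)
o1: d²=10 ≤ ρ²=61; F_rep = 31·(-1,-3)/10² = (-0.3100,-0.9300)
o2: d²=73 > ρ²=61 → inactive
o3: d²=50 ≤ ρ²=61; F_rep = 31·(-7,-1)/50² = (-0.0868,-0.0124)
F = F_att + ΣF_rep = (1.1032,29.0576)
Δp = p'−p = (0.2206,5.8115); α = Δx/Fx = (1379/6250) / (1379/1250) = 1/5
check: Δy/Fy = (18161/3125) / (18161/625) = 1/5 ✓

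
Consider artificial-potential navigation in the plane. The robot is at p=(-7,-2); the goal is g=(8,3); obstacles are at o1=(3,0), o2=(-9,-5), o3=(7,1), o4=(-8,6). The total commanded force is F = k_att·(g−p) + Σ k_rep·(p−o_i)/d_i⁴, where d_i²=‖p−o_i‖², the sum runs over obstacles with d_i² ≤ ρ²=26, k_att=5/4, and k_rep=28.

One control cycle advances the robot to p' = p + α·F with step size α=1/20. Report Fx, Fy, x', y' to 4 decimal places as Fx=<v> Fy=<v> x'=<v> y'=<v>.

F_att = 5/4·(g−p) = 5/4·(15,5) = (18.7500,6.2500)
o1: d²=104 > ρ²=26 → inactive
o2: d²=13 ≤ ρ²=26; F_rep = 28·(2,3)/13² = (0.3314,0.4970)
o3: d²=205 > ρ²=26 → inactive
o4: d²=65 > ρ²=26 → inactive
F = F_att + ΣF_rep = (19.0814,6.7470)
p' = p + 1/20·F = (-6.0459,-1.6626)

Fx=19.0814 Fy=6.7470 x'=-6.0459 y'=-1.6626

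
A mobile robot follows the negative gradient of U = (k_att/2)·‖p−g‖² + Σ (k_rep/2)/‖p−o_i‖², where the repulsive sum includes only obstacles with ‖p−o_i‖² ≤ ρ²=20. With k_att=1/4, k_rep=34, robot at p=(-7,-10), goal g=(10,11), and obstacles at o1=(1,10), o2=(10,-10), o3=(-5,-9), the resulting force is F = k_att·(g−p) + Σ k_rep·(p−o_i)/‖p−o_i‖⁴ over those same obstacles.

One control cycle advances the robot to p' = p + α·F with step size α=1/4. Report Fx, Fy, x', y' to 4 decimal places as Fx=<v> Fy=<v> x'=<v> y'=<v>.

F_att = 1/4·(g−p) = 1/4·(17,21) = (4.2500,5.2500)
o1: d²=464 > ρ²=20 → inactive
o2: d²=289 > ρ²=20 → inactive
o3: d²=5 ≤ ρ²=20; F_rep = 34·(-2,-1)/5² = (-2.7200,-1.3600)
F = F_att + ΣF_rep = (1.5300,3.8900)
p' = p + 1/4·F = (-6.6175,-9.0275)

Fx=1.5300 Fy=3.8900 x'=-6.6175 y'=-9.0275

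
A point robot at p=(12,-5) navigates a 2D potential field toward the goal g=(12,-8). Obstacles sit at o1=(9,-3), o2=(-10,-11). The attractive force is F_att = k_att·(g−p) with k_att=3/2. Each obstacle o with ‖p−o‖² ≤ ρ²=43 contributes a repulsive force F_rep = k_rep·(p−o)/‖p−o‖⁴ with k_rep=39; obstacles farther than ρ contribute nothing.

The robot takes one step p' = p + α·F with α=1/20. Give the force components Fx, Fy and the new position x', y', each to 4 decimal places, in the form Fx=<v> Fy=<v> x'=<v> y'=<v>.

Fx=0.6923 Fy=-4.9615 x'=12.0346 y'=-5.2481

F_att = 3/2·(g−p) = 3/2·(0,-3) = (0.0000,-4.5000)
o1: d²=13 ≤ ρ²=43; F_rep = 39·(3,-2)/13² = (0.6923,-0.4615)
o2: d²=520 > ρ²=43 → inactive
F = F_att + ΣF_rep = (0.6923,-4.9615)
p' = p + 1/20·F = (12.0346,-5.2481)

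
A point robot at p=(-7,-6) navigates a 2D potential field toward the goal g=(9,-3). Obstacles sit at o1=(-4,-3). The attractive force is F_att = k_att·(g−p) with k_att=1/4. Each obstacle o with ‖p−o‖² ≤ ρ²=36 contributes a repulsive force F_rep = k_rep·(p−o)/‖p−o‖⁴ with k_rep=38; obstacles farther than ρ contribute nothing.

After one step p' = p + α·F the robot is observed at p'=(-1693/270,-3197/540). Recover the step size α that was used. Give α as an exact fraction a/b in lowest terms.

F_att = 1/4·(g−p) = 1/4·(16,3) = (4.0000,0.7500)
o1: d²=18 ≤ ρ²=36; F_rep = 38·(-3,-3)/18² = (-0.3519,-0.3519)
F = F_att + ΣF_rep = (3.6481,0.3981)
Δp = p'−p = (0.7296,0.0796); α = Δx/Fx = (197/270) / (197/54) = 1/5
check: Δy/Fy = (43/540) / (43/108) = 1/5 ✓

α = 1/5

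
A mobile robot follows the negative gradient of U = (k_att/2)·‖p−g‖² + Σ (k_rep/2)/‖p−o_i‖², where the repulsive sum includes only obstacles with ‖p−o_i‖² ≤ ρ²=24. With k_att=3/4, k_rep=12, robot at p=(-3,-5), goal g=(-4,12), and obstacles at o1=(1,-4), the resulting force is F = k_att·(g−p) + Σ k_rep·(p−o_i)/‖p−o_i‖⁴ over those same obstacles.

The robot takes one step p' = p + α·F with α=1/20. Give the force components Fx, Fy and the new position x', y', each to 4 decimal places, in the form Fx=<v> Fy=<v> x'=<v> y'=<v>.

Fx=-0.9161 Fy=12.7085 x'=-3.0458 y'=-4.3646

F_att = 3/4·(g−p) = 3/4·(-1,17) = (-0.7500,12.7500)
o1: d²=17 ≤ ρ²=24; F_rep = 12·(-4,-1)/17² = (-0.1661,-0.0415)
F = F_att + ΣF_rep = (-0.9161,12.7085)
p' = p + 1/20·F = (-3.0458,-4.3646)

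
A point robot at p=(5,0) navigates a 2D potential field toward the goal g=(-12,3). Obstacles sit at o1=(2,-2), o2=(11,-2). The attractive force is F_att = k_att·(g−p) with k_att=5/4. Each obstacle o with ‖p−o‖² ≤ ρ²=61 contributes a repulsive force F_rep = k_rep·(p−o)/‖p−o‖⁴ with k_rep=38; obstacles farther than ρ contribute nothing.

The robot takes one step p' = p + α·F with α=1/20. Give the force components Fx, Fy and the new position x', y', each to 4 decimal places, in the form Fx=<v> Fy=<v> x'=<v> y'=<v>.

Fx=-20.7179 Fy=4.2472 x'=3.9641 y'=0.2124

F_att = 5/4·(g−p) = 5/4·(-17,3) = (-21.2500,3.7500)
o1: d²=13 ≤ ρ²=61; F_rep = 38·(3,2)/13² = (0.6746,0.4497)
o2: d²=40 ≤ ρ²=61; F_rep = 38·(-6,2)/40² = (-0.1425,0.0475)
F = F_att + ΣF_rep = (-20.7179,4.2472)
p' = p + 1/20·F = (3.9641,0.2124)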